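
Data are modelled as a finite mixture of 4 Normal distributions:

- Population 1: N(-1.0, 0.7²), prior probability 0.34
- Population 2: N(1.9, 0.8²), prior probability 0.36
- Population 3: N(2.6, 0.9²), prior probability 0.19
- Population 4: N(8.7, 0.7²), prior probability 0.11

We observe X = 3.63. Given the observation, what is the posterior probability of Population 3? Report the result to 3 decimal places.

The responsibility of component k is π_k f_k(x) divided by Σ_j π_j f_j(x).
Evaluate each component's likelihood at the observed value:
  L_1 = 1.80255e-10
  L_2 = 0.0481229
  L_3 = 0.230281
  L_4 = 2.31467e-12
Unnormalised posteriors:
  π_1·L_1 = 0.34 × 1.80255e-10 = 6.12865e-11
  π_2·L_2 = 0.36 × 0.0481229 = 0.0173242
  π_3·L_3 = 0.19 × 0.230281 = 0.0437534
  π_4·L_4 = 0.11 × 2.31467e-12 = 2.54614e-13
Sum: 6.12865e-11 + 0.0173242 + 0.0437534 + 2.54614e-13 = 0.0610776
P(Population 3 | data) ≈ 0.716

0.716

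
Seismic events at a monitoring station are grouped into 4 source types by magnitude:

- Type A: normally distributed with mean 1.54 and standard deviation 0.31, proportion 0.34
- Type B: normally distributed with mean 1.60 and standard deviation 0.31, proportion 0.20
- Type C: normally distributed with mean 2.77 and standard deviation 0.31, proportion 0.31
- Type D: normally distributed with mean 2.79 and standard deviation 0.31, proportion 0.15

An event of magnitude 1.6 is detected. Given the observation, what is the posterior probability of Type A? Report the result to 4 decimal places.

Posterior ∝ prior × likelihood, so P(k | x) ∝ P(Z=k) f_k(x); normalise over all components.
Normal densities:
  p_A = (1/(0.31·√(2π)))·exp(−(1.6−1.54)²/(2·0.31²)) = 1.286911·exp(-0.01873) = 1.26303
  p_B = (1/(0.31·√(2π)))·exp(−(1.6−1.60)²/(2·0.31²)) = 1.286911·exp(-0.00000) = 1.28691
  p_C = (1/(0.31·√(2π)))·exp(−(1.6−2.77)²/(2·0.31²)) = 1.286911·exp(-7.12227) = 0.00103845
  p_D = (1/(0.31·√(2π)))·exp(−(1.6−2.79)²/(2·0.31²)) = 1.286911·exp(-7.36785) = 0.000812332
Unnormalised posteriors:
  P(Z=A)·p_A = 0.34 × 1.26303 = 0.42943
  P(Z=B)·p_B = 0.20 × 1.28691 = 0.257382
  P(Z=C)·p_C = 0.31 × 0.00103845 = 0.00032192
  P(Z=D)·p_D = 0.15 × 0.000812332 = 0.00012185
Marginal: 0.42943 + 0.257382 + 0.00032192 + 0.00012185 = 0.687256
P(Type A | data) = 0.42943 / 0.687256 ≈ 0.6248

0.6248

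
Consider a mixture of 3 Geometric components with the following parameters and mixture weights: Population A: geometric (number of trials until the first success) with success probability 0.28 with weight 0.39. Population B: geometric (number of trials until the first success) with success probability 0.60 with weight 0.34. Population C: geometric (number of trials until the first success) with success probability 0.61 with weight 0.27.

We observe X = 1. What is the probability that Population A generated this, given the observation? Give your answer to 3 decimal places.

0.228

Posterior ∝ prior × likelihood, so P(k | x) ∝ π_k f_k(x); normalise over all components.
Evaluate each component's likelihood at the observed value:
  L_A = 0.28·(1−0.28)^0 = 0.28·1 = 0.28
  L_B = 0.60·(1−0.60)^0 = 0.60·1 = 0.6
  L_C = 0.61·(1−0.61)^0 = 0.61·1 = 0.61
Unnormalised posteriors:
  π_A·L_A = 0.39 × 0.28 = 0.1092
  π_B·L_B = 0.34 × 0.6 = 0.204
  π_C·L_C = 0.27 × 0.61 = 0.1647
Normaliser: 0.1092 + 0.204 + 0.1647 = 0.4779
Responsibility of Population A: 0.1092 / 0.4779 ≈ 0.228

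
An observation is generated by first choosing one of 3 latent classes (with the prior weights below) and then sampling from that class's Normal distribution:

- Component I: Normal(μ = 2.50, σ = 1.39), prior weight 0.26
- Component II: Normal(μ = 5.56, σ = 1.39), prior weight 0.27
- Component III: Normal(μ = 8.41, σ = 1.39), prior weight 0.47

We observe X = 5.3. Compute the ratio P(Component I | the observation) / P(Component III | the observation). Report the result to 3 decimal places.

0.889

Since P(k|x) ∝ π_k f_k(x), the posterior odds are π_i f_i(x) / (π_j f_j(x)).
Evaluate each component's likelihood at the observed value:
  L_I = (1/(1.39·√(2π)))·exp(−(5.3−2.50)²/(2·1.39²)) = 0.287009·exp(-2.02888) = 0.0377367
  L_II = (1/(1.39·√(2π)))·exp(−(5.3−5.56)²/(2·1.39²)) = 0.287009·exp(-0.01749) = 0.282032
  L_III = (1/(1.39·√(2π)))·exp(−(5.3−8.41)²/(2·1.39²)) = 0.287009·exp(-2.50300) = 0.0234885
Odds = (0.26/0.47) × (0.0377367/0.0234885) = 0.553191 × 1.6066 ≈ 0.889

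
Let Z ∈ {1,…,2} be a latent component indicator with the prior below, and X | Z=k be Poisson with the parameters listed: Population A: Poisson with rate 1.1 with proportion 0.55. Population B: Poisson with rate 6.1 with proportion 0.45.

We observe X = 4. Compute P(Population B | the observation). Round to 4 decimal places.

Apply Bayes' rule: the posterior for each component is proportional to its prior times its likelihood at x.
Poisson probabilities:
  f_A = e^(−1.1)·1.1^4/4! = 0.0203065
  f_B = e^(−6.1)·6.1^4/4! = 0.129393
Prior × likelihood for each component:
  w_A·f_A = 0.55 × 0.0203065 = 0.0111686
  w_B·f_B = 0.45 × 0.129393 = 0.058227
Evidence: 0.0111686 + 0.058227 = 0.0693956
P(Population B | 4) = 0.058227 / 0.0693956 ≈ 0.8391

0.8391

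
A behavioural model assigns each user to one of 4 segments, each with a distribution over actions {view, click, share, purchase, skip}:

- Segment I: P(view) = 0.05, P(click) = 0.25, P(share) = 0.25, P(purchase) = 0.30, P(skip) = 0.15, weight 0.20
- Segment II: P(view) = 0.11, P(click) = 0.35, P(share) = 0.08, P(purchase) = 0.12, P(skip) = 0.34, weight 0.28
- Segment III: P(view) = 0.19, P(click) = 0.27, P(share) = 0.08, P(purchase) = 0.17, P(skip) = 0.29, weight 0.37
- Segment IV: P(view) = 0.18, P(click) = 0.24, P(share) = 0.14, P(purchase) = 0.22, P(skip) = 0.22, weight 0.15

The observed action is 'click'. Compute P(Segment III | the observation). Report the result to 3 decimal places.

Posterior ∝ prior × likelihood, so P(k | x) ∝ π_k f_k(x); normalise over all components.
Evaluate each component's likelihood at the observed value:
  p_I = P(click | comp) = 0.25
  p_II = P(click | comp) = 0.35
  p_III = P(click | comp) = 0.27
  p_IV = P(click | comp) = 0.24
Multiply by the mixture weights:
  π_I·p_I = 0.20 × 0.25 = 0.05
  π_II·p_II = 0.28 × 0.35 = 0.098
  π_III·p_III = 0.37 × 0.27 = 0.0999
  π_IV·p_IV = 0.15 × 0.24 = 0.036
Normaliser: 0.05 + 0.098 + 0.0999 + 0.036 = 0.2839
So the posterior for Segment III is 0.0999 / 0.2839 ≈ 0.352.

0.352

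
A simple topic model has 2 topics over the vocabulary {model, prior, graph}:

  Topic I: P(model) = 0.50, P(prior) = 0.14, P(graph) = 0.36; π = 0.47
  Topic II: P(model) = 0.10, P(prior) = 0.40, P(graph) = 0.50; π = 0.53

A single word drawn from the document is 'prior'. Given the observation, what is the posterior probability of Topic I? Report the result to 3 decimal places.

0.237

By Bayes' theorem, P(k | x) = P(Z=k) f_k(x) / Σ_j P(Z=j) f_j(x).
Evaluate each component's likelihood at the observed value:
  f_I = P(prior | comp) = 0.14
  f_II = P(prior | comp) = 0.40
Weight by the priors:
  P(Z=I)·f_I = 0.47 × 0.14 = 0.0658
  P(Z=II)·f_II = 0.53 × 0.4 = 0.212
Sum: 0.0658 + 0.212 = 0.2778
So the posterior for Topic I is 0.0658 / 0.2778 ≈ 0.237.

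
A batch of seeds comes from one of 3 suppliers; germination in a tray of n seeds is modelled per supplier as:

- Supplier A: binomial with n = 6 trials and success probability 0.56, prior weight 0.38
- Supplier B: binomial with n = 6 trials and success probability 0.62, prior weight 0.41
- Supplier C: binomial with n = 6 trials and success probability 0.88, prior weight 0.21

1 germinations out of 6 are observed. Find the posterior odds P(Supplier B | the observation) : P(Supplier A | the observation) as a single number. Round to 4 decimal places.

The posterior odds equal the prior odds times the likelihood ratio: (π_i/π_j)·(f_i(x)/f_j(x)).
Binomial probabilities:
  f_A = C(6,1)·0.56^1·0.44^5 = 6·0.56·0.0164916 = 0.0554119
  f_B = C(6,1)·0.62^1·0.38^5 = 6·0.62·0.00792352 = 0.0294755
  f_C = C(6,1)·0.88^1·0.12^5 = 6·0.88·2.48832e-05 = 0.000131383
Odds = (0.41/0.38) × (0.0294755/0.0554119) = 1.07895 × 0.531935 ≈ 0.5739

0.5739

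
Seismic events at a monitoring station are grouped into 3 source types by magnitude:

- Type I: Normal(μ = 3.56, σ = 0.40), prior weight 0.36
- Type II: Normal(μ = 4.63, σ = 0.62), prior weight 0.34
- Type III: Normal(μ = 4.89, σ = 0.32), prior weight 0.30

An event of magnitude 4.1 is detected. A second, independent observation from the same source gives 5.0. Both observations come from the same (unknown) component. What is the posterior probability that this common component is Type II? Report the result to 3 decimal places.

0.795

The responsibility of component k is P(Z=k) f_k(x) divided by Σ_j P(Z=j) f_j(x).
Since both observations come from the same component, the likelihood for component k is f_k(x₁)·f_k(x₂).
  p_I = [(1/(0.40·√(2π)))·exp(−(4.1−3.56)²/(2·0.40²)) = 0.997356·exp(-0.91125) = 0.400958] × [0.00152975] = 0.000613368
  p_II = [(1/(0.62·√(2π)))·exp(−(4.1−4.63)²/(2·0.62²)) = 0.643455·exp(-0.36537) = 0.446517] × [0.538497] = 0.240448
  p_III = [(1/(0.32·√(2π)))·exp(−(4.1−4.89)²/(2·0.32²)) = 1.246695·exp(-3.04736) = 0.059198] × [1.17517] = 0.0695678
Unnormalised posteriors:
  P(Z=I)·p_I = 0.36 × 0.000613368 = 0.000220812
  P(Z=II)·p_II = 0.34 × 0.240448 = 0.0817525
  P(Z=III)·p_III = 0.30 × 0.0695678 = 0.0208703
Denominator: 0.000220812 + 0.0817525 + 0.0208703 = 0.102844
P(Type II | data) ≈ 0.795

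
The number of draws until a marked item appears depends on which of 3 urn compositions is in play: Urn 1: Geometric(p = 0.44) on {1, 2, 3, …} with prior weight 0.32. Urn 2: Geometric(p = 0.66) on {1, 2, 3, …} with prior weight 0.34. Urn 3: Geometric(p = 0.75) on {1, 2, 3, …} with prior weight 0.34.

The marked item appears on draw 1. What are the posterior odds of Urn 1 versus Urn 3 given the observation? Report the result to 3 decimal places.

0.552

The posterior odds equal the prior odds times the likelihood ratio: (π_i/π_j)·(f_i(x)/f_j(x)).
Component likelihoods at x = 1:
  L_1 = 0.44·(1−0.44)^0 = 0.44·1 = 0.44
  L_2 = 0.66·(1−0.66)^0 = 0.66·1 = 0.66
  L_3 = 0.75·(1−0.75)^0 = 0.75·1 = 0.75
Odds = (0.32/0.34) × (0.44/0.75) = 0.941176 × 0.586667 ≈ 0.552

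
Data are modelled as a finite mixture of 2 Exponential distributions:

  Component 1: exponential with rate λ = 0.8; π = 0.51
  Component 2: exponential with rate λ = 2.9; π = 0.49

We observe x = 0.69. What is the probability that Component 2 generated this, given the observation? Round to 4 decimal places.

0.4499

Posterior ∝ prior × likelihood, so P(k | x) ∝ π_k f_k(x); normalise over all components.
Exponential densities:
  f_1 = 0.8·e^(−0.8·0.69) = 0.8·e^(−0.5520) = 0.460638
  f_2 = 2.9·e^(−2.9·0.69) = 2.9·e^(−2.0010) = 0.39208
Prior × likelihood for each component:
  π_1·f_1 = 0.51 × 0.460638 = 0.234925
  π_2·f_2 = 0.49 × 0.39208 = 0.192119
Evidence: 0.234925 + 0.192119 = 0.427044
Responsibility of Component 2: 0.192119 / 0.427044 ≈ 0.4499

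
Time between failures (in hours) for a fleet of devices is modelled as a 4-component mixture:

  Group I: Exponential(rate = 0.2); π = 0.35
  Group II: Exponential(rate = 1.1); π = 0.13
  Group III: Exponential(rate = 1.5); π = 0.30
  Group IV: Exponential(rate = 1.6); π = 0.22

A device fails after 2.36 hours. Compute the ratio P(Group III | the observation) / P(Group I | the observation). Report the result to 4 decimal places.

0.2990

Only the two components matter; the odds are (π_i f_i(x)) / (π_j f_j(x)).
Component likelihoods at x = 2.36 hours:
  f_I = 0.124751
  f_II = 0.0820284
  f_III = 0.04352
  f_IV = 0.0366627
0.013056 / 0.0436627 ≈ 0.2990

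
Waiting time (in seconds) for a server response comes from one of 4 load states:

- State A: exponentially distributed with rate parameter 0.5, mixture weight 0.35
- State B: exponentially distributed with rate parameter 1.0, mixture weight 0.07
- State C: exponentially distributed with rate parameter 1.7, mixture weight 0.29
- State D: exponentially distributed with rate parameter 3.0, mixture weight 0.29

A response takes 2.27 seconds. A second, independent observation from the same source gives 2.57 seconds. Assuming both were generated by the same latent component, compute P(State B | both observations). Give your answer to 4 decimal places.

0.0647

By Bayes' theorem, P(k | x) = π_k f_k(x) / Σ_j π_j f_j(x).
Since both observations come from the same component, the likelihood for component k is f_k(x₁)·f_k(x₂).
  L_A = [0.5·e^(−0.5·2.27) = 0.5·e^(−1.1350) = 0.160711] × [0.138325] = 0.0222304
  L_B = [1.0·e^(−1.0·2.27) = 1.0·e^(−2.2700) = 0.103312] × [0.0765355] = 0.00790705
  L_C = [1.7·e^(−1.7·2.27) = 1.7·e^(−3.8590) = 0.0358514] × [0.0215286] = 0.000771832
  L_D = [3.0·e^(−3.0·2.27) = 3.0·e^(−6.8100) = 0.00330808] × [0.00134496] = 4.44925e-06
Prior × likelihood for each component:
  π_A·L_A = 0.35 × 0.0222304 = 0.00778064
  π_B·L_B = 0.07 × 0.00790705 = 0.000553494
  π_C·L_C = 0.29 × 0.000771832 = 0.000223831
  π_D·L_D = 0.29 × 4.44925e-06 = 1.29028e-06
Marginal: 0.00778064 + 0.000553494 + 0.000223831 + 1.29028e-06 = 0.00855926
P(State B | x) = 0.000553494 / 0.00855926 ≈ 0.0647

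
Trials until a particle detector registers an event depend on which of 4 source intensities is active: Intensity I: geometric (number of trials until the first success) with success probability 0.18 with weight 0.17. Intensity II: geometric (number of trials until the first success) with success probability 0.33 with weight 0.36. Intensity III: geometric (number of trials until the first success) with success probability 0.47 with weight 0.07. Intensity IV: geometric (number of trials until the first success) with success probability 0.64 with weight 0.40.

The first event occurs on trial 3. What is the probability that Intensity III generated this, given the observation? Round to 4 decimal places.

0.0794

Apply Bayes' rule: the posterior for each component is proportional to its prior times its likelihood at x.
Evaluate each component's likelihood at the observed value:
  f_I = 0.18·(1−0.18)^2 = 0.18·0.6724 = 0.121032
  f_II = 0.33·(1−0.33)^2 = 0.33·0.4489 = 0.148137
  f_III = 0.47·(1−0.47)^2 = 0.47·0.2809 = 0.132023
  f_IV = 0.64·(1−0.64)^2 = 0.64·0.1296 = 0.082944
Prior × likelihood for each component:
  P(Z=I)·f_I = 0.17 × 0.121032 = 0.0205754
  P(Z=II)·f_II = 0.36 × 0.148137 = 0.0533293
  P(Z=III)·f_III = 0.07 × 0.132023 = 0.00924161
  P(Z=IV)·f_IV = 0.40 × 0.082944 = 0.0331776
Denominator: 0.0205754 + 0.0533293 + 0.00924161 + 0.0331776 = 0.116324
Responsibility of Intensity III: 0.00924161 / 0.116324 ≈ 0.0794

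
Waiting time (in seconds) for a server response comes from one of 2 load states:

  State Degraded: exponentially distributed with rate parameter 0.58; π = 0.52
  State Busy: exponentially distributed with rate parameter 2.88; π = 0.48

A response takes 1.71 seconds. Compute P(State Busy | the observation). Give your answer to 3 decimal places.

0.082

The responsibility of component k is π_k f_k(x) divided by Σ_j π_j f_j(x).
Evaluate each component's likelihood at the observed value:
  L_Degraded = 0.215127
  L_Busy = 0.0209208
Multiply by the mixture weights:
  π_Degraded·L_Degraded = 0.52 × 0.215127 = 0.111866
  π_Busy·L_Busy = 0.48 × 0.0209208 = 0.010042
Sum: 0.111866 + 0.010042 = 0.121908
P(State Busy | 1.71 seconds) ≈ 0.082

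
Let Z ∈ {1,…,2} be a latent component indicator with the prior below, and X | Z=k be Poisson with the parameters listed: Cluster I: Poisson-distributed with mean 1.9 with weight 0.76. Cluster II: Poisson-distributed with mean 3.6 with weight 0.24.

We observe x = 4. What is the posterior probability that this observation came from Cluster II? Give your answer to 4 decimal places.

0.4264

P(component k | x) = P(Z=k)·f_k(x) / marginal(x), where marginal(x) = Σ_j P(Z=j)·f_j(x).
Poisson probabilities:
  f_I = 0.0812164
  f_II = 0.191222
Prior × likelihood for each component:
  P(Z=I)·f_I = 0.76 × 0.0812164 = 0.0617245
  P(Z=II)·f_II = 0.24 × 0.191222 = 0.0458934
Evidence: 0.0617245 + 0.0458934 = 0.107618
P(Cluster II | the observation) ≈ 0.4264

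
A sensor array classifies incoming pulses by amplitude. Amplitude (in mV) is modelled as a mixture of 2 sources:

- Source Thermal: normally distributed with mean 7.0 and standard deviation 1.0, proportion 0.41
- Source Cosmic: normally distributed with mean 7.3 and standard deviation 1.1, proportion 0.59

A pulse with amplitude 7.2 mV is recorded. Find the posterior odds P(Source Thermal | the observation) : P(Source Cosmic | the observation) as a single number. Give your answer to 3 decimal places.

Since P(k|x) ∝ w_k f_k(x), the posterior odds are w_i f_i(x) / (w_j f_j(x)).
Normal densities:
  f_Thermal = 0.391043
  f_Cosmic = 0.361179
Posterior odds = (w_Thermal·f_Thermal) / (w_Cosmic·f_Cosmic) = (0.41·0.391043) / (0.59·0.361179) = 0.160328 / 0.213096 ≈ 0.752

0.752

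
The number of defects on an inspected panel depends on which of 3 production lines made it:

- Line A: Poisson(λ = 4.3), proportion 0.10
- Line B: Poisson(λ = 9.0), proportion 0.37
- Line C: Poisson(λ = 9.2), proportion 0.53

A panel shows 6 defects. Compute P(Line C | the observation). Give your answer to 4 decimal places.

0.4971

Posterior ∝ prior × likelihood, so P(k | x) ∝ π_k f_k(x); normalise over all components.
Evaluate each component's likelihood at the observed value:
  f_A = e^(−4.3)·4.3^6/6! = 0.119127
  f_B = e^(−9.0)·9.0^6/6! = 0.0910903
  f_C = e^(−9.2)·9.2^6/6! = 0.0850913
Weight by the priors:
  π_A·f_A = 0.10 × 0.119127 = 0.0119127
  π_B·f_B = 0.37 × 0.0910903 = 0.0337034
  π_C·f_C = 0.53 × 0.0850913 = 0.0450984
Marginal: 0.0119127 + 0.0337034 + 0.0450984 = 0.0907146
P(Line C | x) ≈ 0.4971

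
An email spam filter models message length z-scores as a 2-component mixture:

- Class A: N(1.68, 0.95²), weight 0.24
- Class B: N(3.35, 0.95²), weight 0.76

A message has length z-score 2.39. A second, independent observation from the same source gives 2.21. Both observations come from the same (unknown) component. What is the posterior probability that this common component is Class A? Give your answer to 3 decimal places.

0.412

By Bayes' theorem, P(k | x) = π_k f_k(x) / Σ_j π_j f_j(x).
Since both observations come from the same component, the likelihood for component k is f_k(x₁)·f_k(x₂).
  f_A = [(1/(0.95·√(2π)))·exp(−(2.39−1.68)²/(2·0.95²)) = 0.419939·exp(-0.27928) = 0.317612] × [0.359418] = 0.114156
  f_B = [(1/(0.95·√(2π)))·exp(−(2.39−3.35)²/(2·0.95²)) = 0.419939·exp(-0.51058) = 0.252025] × [0.204406] = 0.0515155
Weight by the priors:
  π_A·f_A = 0.24 × 0.114156 = 0.0273973
  π_B·f_B = 0.76 × 0.0515155 = 0.0391518
Denominator: 0.0273973 + 0.0391518 = 0.0665491
P(Class A | x₁,x₂) = 0.0273973 / 0.0665491 ≈ 0.412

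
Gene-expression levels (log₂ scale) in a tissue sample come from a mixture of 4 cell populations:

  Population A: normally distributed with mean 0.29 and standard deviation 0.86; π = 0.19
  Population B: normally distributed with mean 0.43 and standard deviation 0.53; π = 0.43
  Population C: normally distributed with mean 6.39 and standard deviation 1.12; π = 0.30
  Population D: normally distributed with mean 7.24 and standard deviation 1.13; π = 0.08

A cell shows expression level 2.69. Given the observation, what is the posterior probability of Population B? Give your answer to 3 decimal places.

0.016

Posterior ∝ prior × likelihood, so P(k | x) ∝ π_k f_k(x); normalise over all components.
Evaluate each component's likelihood at the observed value:
  f_A = 0.00944649
  f_B = 8.47714e-05
  f_C = 0.00151998
  f_D = 0.000106464
Weight by the priors:
  π_A·f_A = 0.19 × 0.00944649 = 0.00179483
  π_B·f_B = 0.43 × 8.47714e-05 = 3.64517e-05
  π_C·f_C = 0.30 × 0.00151998 = 0.000455993
  π_D·f_D = 0.08 × 0.000106464 = 8.51712e-06
Sum: 0.00179483 + 3.64517e-05 + 0.000455993 + 8.51712e-06 = 0.00229579
P(Population B | data) ≈ 0.016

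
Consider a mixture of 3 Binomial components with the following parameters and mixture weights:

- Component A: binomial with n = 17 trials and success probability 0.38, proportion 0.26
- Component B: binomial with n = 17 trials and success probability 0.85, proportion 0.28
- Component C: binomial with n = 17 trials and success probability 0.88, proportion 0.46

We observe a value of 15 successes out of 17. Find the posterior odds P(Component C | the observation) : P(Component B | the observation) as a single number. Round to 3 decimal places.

Posterior odds = (π_i f_i(x)) / (π_j f_j(x)); the normalising sum cancels.
Component likelihoods at x = 15 successes out of 17:
  L_A = C(17,15)·0.38^15·0.62^2 = 136·4.97455e-07·0.3844 = 2.60062e-05
  L_B = C(17,15)·0.85^15·0.15^2 = 136·0.0873542·0.0225 = 0.267304
  L_C = C(17,15)·0.88^15·0.12^2 = 136·0.146974·0.0144 = 0.287834
Posterior odds = (π_C·L_C) / (π_B·L_B) = (0.46·0.287834) / (0.28·0.267304) = 0.132403 / 0.0748451 ≈ 1.769

1.769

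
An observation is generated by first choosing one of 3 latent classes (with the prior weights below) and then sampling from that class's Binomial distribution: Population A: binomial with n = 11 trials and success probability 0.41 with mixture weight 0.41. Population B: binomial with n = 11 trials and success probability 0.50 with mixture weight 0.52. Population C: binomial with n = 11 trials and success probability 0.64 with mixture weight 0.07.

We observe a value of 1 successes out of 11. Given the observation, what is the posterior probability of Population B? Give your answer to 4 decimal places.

By Bayes' theorem, P(k | x) = π_k f_k(x) / Σ_j π_j f_j(x).
Component likelihoods at x = 1 successes out of 11:
  p_A = 0.0230514
  p_B = 0.00537109
  p_C = 0.000257394
Multiply by the mixture weights:
  π_A·p_A = 0.41 × 0.0230514 = 0.00945106
  π_B·p_B = 0.52 × 0.00537109 = 0.00279297
  π_C·p_C = 0.07 × 0.000257394 = 1.80175e-05
Denominator: 0.00945106 + 0.00279297 + 1.80175e-05 = 0.012262
P(Population B | the observation) = 0.00279297 / 0.012262 ≈ 0.2278

0.2278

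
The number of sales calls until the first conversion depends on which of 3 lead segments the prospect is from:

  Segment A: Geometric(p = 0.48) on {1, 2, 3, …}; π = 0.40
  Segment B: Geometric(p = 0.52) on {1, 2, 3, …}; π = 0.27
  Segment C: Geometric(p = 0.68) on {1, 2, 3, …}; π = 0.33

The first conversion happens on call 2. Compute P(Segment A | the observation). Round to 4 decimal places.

By Bayes' theorem, P(k | x) = π_k f_k(x) / Σ_j π_j f_j(x).
Component likelihoods at x = 2:
  p_A = 0.48·(1−0.48)^1 = 0.48·0.52 = 0.2496
  p_B = 0.52·(1−0.52)^1 = 0.52·0.48 = 0.2496
  p_C = 0.68·(1−0.68)^1 = 0.68·0.32 = 0.2176
Weight by the priors:
  π_A·p_A = 0.40 × 0.2496 = 0.09984
  π_B·p_B = 0.27 × 0.2496 = 0.067392
  π_C·p_C = 0.33 × 0.2176 = 0.071808
Denominator: 0.09984 + 0.067392 + 0.071808 = 0.23904
So the posterior for Segment A is 0.09984 / 0.23904 ≈ 0.4177.

0.4177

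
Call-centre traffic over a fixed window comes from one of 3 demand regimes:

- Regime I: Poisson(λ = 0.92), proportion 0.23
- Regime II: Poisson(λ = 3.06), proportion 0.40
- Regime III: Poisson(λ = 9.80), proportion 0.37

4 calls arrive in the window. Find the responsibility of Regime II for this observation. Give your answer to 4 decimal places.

0.8658

Apply Bayes' rule: the posterior for each component is proportional to its prior times its likelihood at x.
Poisson probabilities:
  p_I = e^(−0.92)·0.92^4/4! = 0.0118957
  p_II = e^(−3.06)·3.06^4/4! = 0.171291
  p_III = e^(−9.80)·9.80^4/4! = 0.0213112
Weight by the priors:
  π_I·p_I = 0.23 × 0.0118957 = 0.00273601
  π_II·p_II = 0.40 × 0.171291 = 0.0685162
  π_III·p_III = 0.37 × 0.0213112 = 0.00788513
Evidence: 0.00273601 + 0.0685162 + 0.00788513 = 0.0791373
So the posterior for Regime II is 0.0685162 / 0.0791373 ≈ 0.8658.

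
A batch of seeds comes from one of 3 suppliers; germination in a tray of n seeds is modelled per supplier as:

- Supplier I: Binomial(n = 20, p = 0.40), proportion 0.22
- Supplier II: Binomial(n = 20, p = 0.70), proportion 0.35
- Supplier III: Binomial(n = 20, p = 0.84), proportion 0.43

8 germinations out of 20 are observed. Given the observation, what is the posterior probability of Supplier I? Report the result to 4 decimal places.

Posterior ∝ prior × likelihood, so P(k | x) ∝ π_k f_k(x); normalise over all components.
Component likelihoods at x = 8 germinations out of 20:
  f_I = C(20,8)·0.40^8·0.60^12 = 125970·0.00065536·0.00217678 = 0.179706
  f_II = C(20,8)·0.70^8·0.30^12 = 125970·0.057648·5.31441e-07 = 0.00385928
  f_III = C(20,8)·0.84^8·0.16^12 = 125970·0.247876·2.81475e-10 = 8.78904e-06
Weight by the priors:
  π_I·f_I = 0.22 × 0.179706 = 0.0395353
  π_II·f_II = 0.35 × 0.00385928 = 0.00135075
  π_III·f_III = 0.43 × 8.78904e-06 = 3.77929e-06
Marginal: 0.0395353 + 0.00135075 + 3.77929e-06 = 0.0408898
So the posterior for Supplier I is 0.0395353 / 0.0408898 ≈ 0.9669.

0.9669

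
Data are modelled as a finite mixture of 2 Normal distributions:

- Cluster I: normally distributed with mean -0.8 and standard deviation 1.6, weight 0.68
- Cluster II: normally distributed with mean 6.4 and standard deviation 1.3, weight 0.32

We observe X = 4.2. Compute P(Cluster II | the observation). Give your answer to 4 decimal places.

The responsibility of component k is w_k f_k(x) divided by Σ_j w_j f_j(x).
Component likelihoods at x = 4.2:
  p_I = 0.00188891
  p_II = 0.0732955
Unnormalised posteriors:
  w_I·p_I = 0.68 × 0.00188891 = 0.00128446
  w_II·p_II = 0.32 × 0.0732955 = 0.0234546
Sum: 0.00128446 + 0.0234546 = 0.024739
P(Cluster II | x) = 0.0234546 / 0.024739 ≈ 0.9481

0.9481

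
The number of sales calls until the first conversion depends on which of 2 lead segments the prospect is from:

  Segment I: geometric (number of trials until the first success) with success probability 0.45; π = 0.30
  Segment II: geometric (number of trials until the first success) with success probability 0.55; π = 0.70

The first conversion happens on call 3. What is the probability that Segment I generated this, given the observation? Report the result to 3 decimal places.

0.344

P(component k | x) = π_k·f_k(x) / marginal(x), where marginal(x) = Σ_j π_j·f_j(x).
Evaluate each component's likelihood at the observed value:
  L_I = 0.45·(1−0.45)^2 = 0.45·0.3025 = 0.136125
  L_II = 0.55·(1−0.55)^2 = 0.55·0.2025 = 0.111375
Prior × likelihood for each component:
  π_I·L_I = 0.30 × 0.136125 = 0.0408375
  π_II·L_II = 0.70 × 0.111375 = 0.0779625
Evidence: 0.0408375 + 0.0779625 = 0.1188
P(Segment I | data) ≈ 0.344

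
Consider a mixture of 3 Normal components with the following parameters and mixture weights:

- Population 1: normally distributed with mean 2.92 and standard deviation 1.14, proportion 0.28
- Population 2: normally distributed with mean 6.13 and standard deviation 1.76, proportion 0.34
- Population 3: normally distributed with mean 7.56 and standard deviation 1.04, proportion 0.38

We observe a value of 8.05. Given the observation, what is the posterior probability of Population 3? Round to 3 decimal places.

Posterior ∝ prior × likelihood, so P(k | x) ∝ w_k f_k(x); normalise over all components.
Normal densities:
  p_1 = (1/(1.14·√(2π)))·exp(−(8.05−2.92)²/(2·1.14²)) = 0.349949·exp(-10.12500) = 1.40208e-05
  p_2 = (1/(1.76·√(2π)))·exp(−(8.05−6.13)²/(2·1.76²)) = 0.226672·exp(-0.59504) = 0.125018
  p_3 = (1/(1.04·√(2π)))·exp(−(8.05−7.56)²/(2·1.04²)) = 0.383598·exp(-0.11099) = 0.343299
Unnormalised posteriors:
  w_1·p_1 = 0.28 × 1.40208e-05 = 3.92583e-06
  w_2·p_2 = 0.34 × 0.125018 = 0.0425063
  w_3·p_3 = 0.38 × 0.343299 = 0.130454
Denominator: 3.92583e-06 + 0.0425063 + 0.130454 = 0.172964
So the posterior for Population 3 is 0.130454 / 0.172964 ≈ 0.754.

0.754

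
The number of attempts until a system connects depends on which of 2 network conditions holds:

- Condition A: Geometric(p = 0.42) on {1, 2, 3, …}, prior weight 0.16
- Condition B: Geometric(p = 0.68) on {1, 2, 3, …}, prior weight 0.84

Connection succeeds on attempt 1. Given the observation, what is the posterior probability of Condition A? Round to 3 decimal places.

0.105

The responsibility of component k is w_k f_k(x) divided by Σ_j w_j f_j(x).
Evaluate each component's likelihood at the observed value:
  L_A = 0.42·(1−0.42)^0 = 0.42·1 = 0.42
  L_B = 0.68·(1−0.68)^0 = 0.68·1 = 0.68
Multiply by the mixture weights:
  w_A·L_A = 0.16 × 0.42 = 0.0672
  w_B·L_B = 0.84 × 0.68 = 0.5712
Denominator: 0.0672 + 0.5712 = 0.6384
P(Condition A | the observation) ≈ 0.105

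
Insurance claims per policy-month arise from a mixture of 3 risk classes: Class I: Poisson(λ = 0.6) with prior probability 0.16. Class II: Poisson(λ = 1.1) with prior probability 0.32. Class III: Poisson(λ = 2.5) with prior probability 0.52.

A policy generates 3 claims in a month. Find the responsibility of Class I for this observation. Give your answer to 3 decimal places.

0.023

The responsibility of component k is P(Z=k) f_k(x) divided by Σ_j P(Z=j) f_j(x).
Poisson probabilities:
  p_I = e^(−0.6)·0.6^3/3! = 0.0197572
  p_II = e^(−1.1)·1.1^3/3! = 0.0738419
  p_III = e^(−2.5)·2.5^3/3! = 0.213763
Weight by the priors:
  P(Z=I)·p_I = 0.16 × 0.0197572 = 0.00316116
  P(Z=II)·p_II = 0.32 × 0.0738419 = 0.0236294
  P(Z=III)·p_III = 0.52 × 0.213763 = 0.111157
Normaliser: 0.00316116 + 0.0236294 + 0.111157 = 0.137947
P(Class I | data) = 0.00316116 / 0.137947 ≈ 0.023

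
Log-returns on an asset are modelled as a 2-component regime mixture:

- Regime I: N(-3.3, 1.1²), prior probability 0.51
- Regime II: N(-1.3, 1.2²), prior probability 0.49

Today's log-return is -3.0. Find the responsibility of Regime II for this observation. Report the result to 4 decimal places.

The responsibility of component k is π_k f_k(x) divided by Σ_j π_j f_j(x).
Component likelihoods at x = -3.0:
  p_I = (1/(1.1·√(2π)))·exp(−(-3.0−-3.3)²/(2·1.1²)) = 0.362675·exp(-0.03719) = 0.349435
  p_II = (1/(1.2·√(2π)))·exp(−(-3.0−-1.3)²/(2·1.2²)) = 0.332452·exp(-1.00347) = 0.121878
Unnormalised posteriors:
  π_I·p_I = 0.51 × 0.349435 = 0.178212
  π_II·p_II = 0.49 × 0.121878 = 0.0597204
Sum: 0.178212 + 0.0597204 = 0.237932
P(Regime II | data) ≈ 0.2510

0.2510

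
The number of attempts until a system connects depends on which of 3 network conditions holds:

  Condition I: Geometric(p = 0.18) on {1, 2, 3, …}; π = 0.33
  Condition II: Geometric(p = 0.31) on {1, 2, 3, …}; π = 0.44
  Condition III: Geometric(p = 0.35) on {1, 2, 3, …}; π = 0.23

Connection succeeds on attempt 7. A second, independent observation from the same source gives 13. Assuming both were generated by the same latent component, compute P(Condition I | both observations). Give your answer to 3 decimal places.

0.822

Apply Bayes' rule: the posterior for each component is proportional to its prior times its likelihood at x.
Since both observations come from the same component, the likelihood for component k is f_k(x₁)·f_k(x₂).
  L_I = [0.0547212] × [0.0166356] = 0.000910321
  L_II = [0.0334546] × [0.00361036] = 0.000120783
  L_III = [0.0263966] × [0.0019908] = 5.25505e-05
Weight by the priors:
  P(Z=I)·L_I = 0.33 × 0.000910321 = 0.000300406
  P(Z=II)·L_II = 0.44 × 0.000120783 = 5.31447e-05
  P(Z=III)·L_III = 0.23 × 5.25505e-05 = 1.20866e-05
Sum: 0.000300406 + 5.31447e-05 + 1.20866e-05 = 0.000365637
So the posterior for Condition I is 0.000300406 / 0.000365637 ≈ 0.822.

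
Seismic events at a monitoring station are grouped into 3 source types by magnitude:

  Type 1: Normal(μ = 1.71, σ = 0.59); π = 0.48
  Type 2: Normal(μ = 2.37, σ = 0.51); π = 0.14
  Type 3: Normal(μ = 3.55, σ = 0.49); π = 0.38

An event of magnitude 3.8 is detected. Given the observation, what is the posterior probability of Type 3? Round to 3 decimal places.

Apply Bayes' rule: the posterior for each component is proportional to its prior times its likelihood at x.
Component likelihoods at x = 3.8:
  f_1 = 0.00127411
  f_2 = 0.0153509
  f_3 = 0.714807
Multiply by the mixture weights:
  P(Z=1)·f_1 = 0.48 × 0.00127411 = 0.000611572
  P(Z=2)·f_2 = 0.14 × 0.0153509 = 0.00214912
  P(Z=3)·f_3 = 0.38 × 0.714807 = 0.271627
Denominator: 0.000611572 + 0.00214912 + 0.271627 = 0.274387
So the posterior for Type 3 is 0.271627 / 0.274387 ≈ 0.990.

0.990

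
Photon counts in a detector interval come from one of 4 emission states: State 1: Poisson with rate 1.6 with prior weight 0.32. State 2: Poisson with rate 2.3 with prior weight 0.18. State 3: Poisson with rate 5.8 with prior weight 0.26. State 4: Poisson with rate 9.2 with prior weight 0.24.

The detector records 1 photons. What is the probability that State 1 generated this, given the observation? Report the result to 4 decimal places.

0.6907

By Bayes' theorem, P(k | x) = π_k f_k(x) / Σ_j π_j f_j(x).
Evaluate each component's likelihood at the observed value:
  L_1 = e^(−1.6)·1.6^1/1! = 0.323034
  L_2 = e^(−2.3)·2.3^1/1! = 0.230595
  L_3 = e^(−5.8)·5.8^1/1! = 0.0175598
  L_4 = e^(−9.2)·9.2^1/1! = 0.000929562
Unnormalised posteriors:
  π_1·L_1 = 0.32 × 0.323034 = 0.103371
  π_2·L_2 = 0.18 × 0.230595 = 0.0415072
  π_3·L_3 = 0.26 × 0.0175598 = 0.00456555
  π_4·L_4 = 0.24 × 0.000929562 = 0.000223095
Denominator: 0.103371 + 0.0415072 + 0.00456555 + 0.000223095 = 0.149667
So the posterior for State 1 is 0.103371 / 0.149667 ≈ 0.6907.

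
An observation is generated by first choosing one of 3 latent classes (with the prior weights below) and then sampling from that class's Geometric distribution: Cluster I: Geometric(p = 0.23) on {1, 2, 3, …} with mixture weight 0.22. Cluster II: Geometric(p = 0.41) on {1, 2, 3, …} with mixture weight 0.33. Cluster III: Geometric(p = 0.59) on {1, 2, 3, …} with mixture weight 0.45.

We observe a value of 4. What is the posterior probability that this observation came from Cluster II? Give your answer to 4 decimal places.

Posterior ∝ prior × likelihood, so P(k | x) ∝ w_k f_k(x); normalise over all components.
Geometric probabilities:
  p_I = 0.23·(1−0.23)^3 = 0.23·0.456533 = 0.105003
  p_II = 0.41·(1−0.41)^3 = 0.41·0.205379 = 0.0842054
  p_III = 0.59·(1−0.59)^3 = 0.59·0.068921 = 0.0406634
Multiply by the mixture weights:
  w_I·p_I = 0.22 × 0.105003 = 0.0231006
  w_II·p_II = 0.33 × 0.0842054 = 0.0277878
  w_III·p_III = 0.45 × 0.0406634 = 0.0182985
Denominator: 0.0231006 + 0.0277878 + 0.0182985 = 0.0691869
P(Cluster II | 4) ≈ 0.4016

0.4016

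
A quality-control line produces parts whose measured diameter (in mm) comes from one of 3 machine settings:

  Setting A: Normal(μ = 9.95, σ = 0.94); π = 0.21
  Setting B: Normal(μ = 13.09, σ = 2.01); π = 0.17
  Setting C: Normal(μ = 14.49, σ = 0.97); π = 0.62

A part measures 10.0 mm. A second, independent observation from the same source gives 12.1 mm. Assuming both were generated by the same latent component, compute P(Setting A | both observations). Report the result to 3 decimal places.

0.603

By Bayes' theorem, P(k | x) = w_k f_k(x) / Σ_j w_j f_j(x).
Since both observations come from the same component, the likelihood for component k is f_k(x₁)·f_k(x₂).
  p_A = [(1/(0.94·√(2π)))·exp(−(10.0−9.95)²/(2·0.94²)) = 0.424407·exp(-0.00141) = 0.423807] × [0.0310306] = 0.013151
  p_B = [(1/(2.01·√(2π)))·exp(−(10.0−13.09)²/(2·2.01²)) = 0.198479·exp(-1.18167) = 0.0608868] × [0.175807] = 0.0107043
  p_C = [(1/(0.97·√(2π)))·exp(−(10.0−14.49)²/(2·0.97²)) = 0.411281·exp(-10.71320) = 9.15071e-06] × [0.0197634] = 1.80849e-07
Weight by the priors:
  w_A·p_A = 0.21 × 0.013151 = 0.0027617
  w_B·p_B = 0.17 × 0.0107043 = 0.00181973
  w_C·p_C = 0.62 × 1.80849e-07 = 1.12126e-07
Marginal: 0.0027617 + 0.00181973 + 1.12126e-07 = 0.00458155
So the posterior for Setting A is 0.0027617 / 0.00458155 ≈ 0.603.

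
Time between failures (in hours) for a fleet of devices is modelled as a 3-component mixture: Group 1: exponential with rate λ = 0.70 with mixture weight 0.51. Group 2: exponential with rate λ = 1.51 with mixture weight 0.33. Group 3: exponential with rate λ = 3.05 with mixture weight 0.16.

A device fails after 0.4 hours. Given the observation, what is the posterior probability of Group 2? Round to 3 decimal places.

Apply Bayes' rule: the posterior for each component is proportional to its prior times its likelihood at x.
Exponential densities:
  L_1 = 0.70·e^(−0.70·0.4) = 0.70·e^(−0.2800) = 0.529049
  L_2 = 1.51·e^(−1.51·0.4) = 1.51·e^(−0.6040) = 0.825397
  L_3 = 3.05·e^(−3.05·0.4) = 3.05·e^(−1.2200) = 0.900452
Unnormalised posteriors:
  π_1·L_1 = 0.51 × 0.529049 = 0.269815
  π_2·L_2 = 0.33 × 0.825397 = 0.272381
  π_3·L_3 = 0.16 × 0.900452 = 0.144072
Denominator: 0.269815 + 0.272381 + 0.144072 = 0.686268
P(Group 2 | the observation) = 0.272381 / 0.686268 ≈ 0.397

0.397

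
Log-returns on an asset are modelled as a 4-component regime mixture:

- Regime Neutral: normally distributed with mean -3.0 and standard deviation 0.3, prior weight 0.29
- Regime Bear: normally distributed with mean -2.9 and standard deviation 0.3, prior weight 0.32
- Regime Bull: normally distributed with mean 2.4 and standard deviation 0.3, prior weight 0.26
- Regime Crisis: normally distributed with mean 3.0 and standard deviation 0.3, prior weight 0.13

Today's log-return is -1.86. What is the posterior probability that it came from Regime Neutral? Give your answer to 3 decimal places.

P(component k | x) = π_k·f_k(x) / marginal(x), where marginal(x) = Σ_j π_j·f_j(x).
Normal densities:
  p_Neutral = (1/(0.3·√(2π)))·exp(−(-1.86−-3.0)²/(2·0.3²)) = 1.329808·exp(-7.22000) = 0.000973156
  p_Bear = (1/(0.3·√(2π)))·exp(−(-1.86−-2.9)²/(2·0.3²)) = 1.329808·exp(-6.00889) = 0.00326709
  p_Bull = (1/(0.3·√(2π)))·exp(−(-1.86−2.4)²/(2·0.3²)) = 1.329808·exp(-100.82000) = 2.17881e-44
  p_Crisis = (1/(0.3·√(2π)))·exp(−(-1.86−3.0)²/(2·0.3²)) = 1.329808·exp(-131.22000) = 1.36668e-57
Multiply by the mixture weights:
  π_Neutral·p_Neutral = 0.29 × 0.000973156 = 0.000282215
  π_Bear·p_Bear = 0.32 × 0.00326709 = 0.00104547
  π_Bull·p_Bull = 0.26 × 2.17881e-44 = 5.6649e-45
  π_Crisis·p_Crisis = 0.13 × 1.36668e-57 = 1.77668e-58
Normaliser: 0.000282215 + 0.00104547 + 5.6649e-45 + 1.77668e-58 = 0.00132769
So the posterior for Regime Neutral is 0.000282215 / 0.00132769 ≈ 0.213.

0.213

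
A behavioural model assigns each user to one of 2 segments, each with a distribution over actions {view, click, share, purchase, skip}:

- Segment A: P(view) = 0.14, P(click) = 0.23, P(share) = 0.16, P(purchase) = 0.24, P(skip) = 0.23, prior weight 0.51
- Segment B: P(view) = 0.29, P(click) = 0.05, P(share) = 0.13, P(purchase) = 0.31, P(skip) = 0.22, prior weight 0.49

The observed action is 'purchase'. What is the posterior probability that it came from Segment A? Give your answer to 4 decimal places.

0.4462

By Bayes' theorem, P(k | x) = w_k f_k(x) / Σ_j w_j f_j(x).
Categorical probabilities:
  p_A = P(purchase | comp) = 0.24
  p_B = P(purchase | comp) = 0.31
Unnormalised posteriors:
  w_A·p_A = 0.51 × 0.24 = 0.1224
  w_B·p_B = 0.49 × 0.31 = 0.1519
Evidence: 0.1224 + 0.1519 = 0.2743
Responsibility of Segment A: 0.1224 / 0.2743 ≈ 0.4462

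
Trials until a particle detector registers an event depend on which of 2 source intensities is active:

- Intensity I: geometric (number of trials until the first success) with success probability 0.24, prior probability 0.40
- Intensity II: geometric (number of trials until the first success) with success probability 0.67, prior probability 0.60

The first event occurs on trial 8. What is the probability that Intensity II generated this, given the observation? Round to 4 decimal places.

The responsibility of component k is w_k f_k(x) divided by Σ_j w_j f_j(x).
Evaluate each component's likelihood at the observed value:
  L_I = 0.24·(1−0.24)^7 = 0.24·0.146452 = 0.0351485
  L_II = 0.67·(1−0.67)^7 = 0.67·0.000426184 = 0.000285544
Multiply by the mixture weights:
  w_I·L_I = 0.40 × 0.0351485 = 0.0140594
  w_II·L_II = 0.60 × 0.000285544 = 0.000171326
Marginal: 0.0140594 + 0.000171326 = 0.0142307
So the posterior for Intensity II is 0.000171326 / 0.0142307 ≈ 0.0120.

0.0120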